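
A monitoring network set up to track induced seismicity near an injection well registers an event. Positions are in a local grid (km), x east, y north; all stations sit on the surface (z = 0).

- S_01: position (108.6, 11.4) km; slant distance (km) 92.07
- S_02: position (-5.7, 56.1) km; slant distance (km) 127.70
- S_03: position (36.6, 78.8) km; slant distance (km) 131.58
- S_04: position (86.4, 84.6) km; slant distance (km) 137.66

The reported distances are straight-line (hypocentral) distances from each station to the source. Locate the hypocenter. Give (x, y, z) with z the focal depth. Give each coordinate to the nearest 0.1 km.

Each station gives a sphere (x−x_i)² + (y−y_i)² + z² = d_i² (stations at z=0).
Subtracting the S_01 sphere from S_02 and S_03: z² cancels, leaving linear equations in x and y:
-228.6 x + 89.4 y = -16574.63
-144.0 x + 134.8 y = -13211.33
Solving: x ≈ 58.699, y ≈ -35.301 km (keep extra digits for the depth step; rounded: 58.7, -35.3).
Then from the S_01 sphere: z² = 92.07² − (x − 108.6)² − (y − 11.4)² with x = 58.699, y = -35.301, so z ≈ 61.691 ≈ 61.7 km.

(58.7, -35.3, 61.7)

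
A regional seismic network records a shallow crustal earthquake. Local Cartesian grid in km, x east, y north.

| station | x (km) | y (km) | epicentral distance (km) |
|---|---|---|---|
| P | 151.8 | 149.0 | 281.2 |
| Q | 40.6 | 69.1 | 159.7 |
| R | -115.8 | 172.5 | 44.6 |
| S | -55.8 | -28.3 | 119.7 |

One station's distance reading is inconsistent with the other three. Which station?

R

Solve using three stations at a time. Using P, Q, S (subtract circle equations pairwise → linear system) gives (x, y) ≈ (-118.9, 73.2).
Distances from that point to each station vs reported:
  P: calculated 281.1 vs reported 281.2 → residual 0.1 km
  Q: calculated 159.6 vs reported 159.7 → residual 0.1 km
  R: calculated 99.4 vs reported 44.6 → residual 54.8 km
  S: calculated 119.5 vs reported 119.7 → residual 0.2 km
P, Q, S are mutually consistent (residuals ≈ 0); R is off by 54.8 km.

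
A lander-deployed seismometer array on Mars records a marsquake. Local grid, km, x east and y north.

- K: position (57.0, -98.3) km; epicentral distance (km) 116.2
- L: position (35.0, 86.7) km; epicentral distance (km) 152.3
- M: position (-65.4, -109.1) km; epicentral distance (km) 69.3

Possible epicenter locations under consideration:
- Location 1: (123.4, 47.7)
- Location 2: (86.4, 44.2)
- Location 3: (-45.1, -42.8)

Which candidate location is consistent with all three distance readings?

For each candidate, compare |candidate − station| to the reported distance:
Location 1: residuals K 44.2, L 55.7, M 176.1 → max 176.1 km
Location 2: residuals K 29.3, L 85.6, M 146.4 → max 146.4 km
Location 3: residuals K 0.0, L 0.0, M 0.0 → max 0.0 km
Only Location 3 has all residuals ≈ 0.

Location 3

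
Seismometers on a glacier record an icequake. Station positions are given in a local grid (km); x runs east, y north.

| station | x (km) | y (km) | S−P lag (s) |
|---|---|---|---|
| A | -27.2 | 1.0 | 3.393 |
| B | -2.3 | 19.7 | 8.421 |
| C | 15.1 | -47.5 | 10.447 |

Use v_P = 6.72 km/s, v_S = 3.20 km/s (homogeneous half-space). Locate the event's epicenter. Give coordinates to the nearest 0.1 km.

Distance from S−P lag: d = Δt · v_P v_S / (v_P − v_S) = Δt · (6.72·3.20)/(6.72−3.20) ≈ 6.1091·Δt.
So d_A = 20.73, d_B = 51.44, d_C = 63.82 km.
Circle about each station: (x + 27.2)² + (y − 1.0)² = 20.73²; (x + 2.3)² + (y − 19.7)² = 51.44²; (x − 15.1)² + (y + 47.5)² = 63.82².
Subtracting the A equation from the B and C equations removes the quadratic terms:
49.8 x + 37.4 y = -2563.80
84.6 x − 97.0 y = -1899.84
Solving the 2×2 system: x ≈ -40.0, y ≈ -15.3 km.

x ≈ -40.0 km, y ≈ -15.3 km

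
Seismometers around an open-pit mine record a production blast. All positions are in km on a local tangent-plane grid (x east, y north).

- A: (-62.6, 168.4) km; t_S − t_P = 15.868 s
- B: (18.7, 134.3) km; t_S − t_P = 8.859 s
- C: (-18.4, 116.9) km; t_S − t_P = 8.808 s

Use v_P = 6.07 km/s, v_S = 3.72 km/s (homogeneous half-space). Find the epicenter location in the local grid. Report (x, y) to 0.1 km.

34.2 km east, 50.6 km north

Distance from S−P lag: d = Δt · v_P v_S / (v_P − v_S) = Δt · (6.07·3.72)/(6.07−3.72) ≈ 9.6087·Δt.
So d_A = 152.47, d_B = 85.12, d_C = 84.63 km.
Circle about each station: (x + 62.6)² + (y − 168.4)² = 152.47²; (x − 18.7)² + (y − 134.3)² = 85.12²; (x + 18.4)² + (y − 116.9)² = 84.63².
Subtracting pairs of circle equations eliminates x²+y² and gives linear equations (the radical axes):
162.6 x − 68.2 y = 2110.55
88.4 x − 103.0 y = -2188.29
Solving the 2×2 system: x ≈ 34.2, y ≈ 50.6 km.
Check against A (with the unrounded x, y): √((x + 62.6)²+(y − 168.4)²) = 152.47 ≈ 152.47 km. ✓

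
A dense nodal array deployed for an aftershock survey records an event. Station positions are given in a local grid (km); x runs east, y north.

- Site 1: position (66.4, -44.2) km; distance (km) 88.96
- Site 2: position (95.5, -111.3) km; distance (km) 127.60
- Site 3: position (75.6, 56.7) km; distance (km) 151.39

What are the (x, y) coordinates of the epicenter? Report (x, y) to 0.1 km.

(-21.2, -59.7)

Circle about each station: (x − 66.4)² + (y + 44.2)² = 88.96²; (x − 95.5)² + (y + 111.3)² = 127.60²; (x − 75.6)² + (y − 56.7)² = 151.39².
Subtracting pairs of circle equations eliminates x²+y² and gives linear equations (the radical axes):
58.2 x − 134.2 y = 6777.46
18.4 x + 201.8 y = -12437.40
Solving the 2×2 system: x ≈ -21.2, y ≈ -59.7 km.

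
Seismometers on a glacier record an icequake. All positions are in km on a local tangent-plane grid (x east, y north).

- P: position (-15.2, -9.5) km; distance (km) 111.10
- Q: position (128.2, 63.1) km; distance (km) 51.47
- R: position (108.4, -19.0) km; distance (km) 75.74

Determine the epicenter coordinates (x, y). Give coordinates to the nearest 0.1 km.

78.3 km east, 50.5 km north

Circle about each station: (x + 15.2)² + (y + 9.5)² = 111.10²; (x − 128.2)² + (y − 63.1)² = 51.47²; (x − 108.4)² + (y + 19.0)² = 75.74².
Subtracting the P equation from the Q and R equations removes the quadratic terms:
286.8 x + 145.2 y = 29789.61
247.2 x − 19.0 y = 18396.93
Solving the 2×2 system: x ≈ 78.3, y ≈ 50.5 km.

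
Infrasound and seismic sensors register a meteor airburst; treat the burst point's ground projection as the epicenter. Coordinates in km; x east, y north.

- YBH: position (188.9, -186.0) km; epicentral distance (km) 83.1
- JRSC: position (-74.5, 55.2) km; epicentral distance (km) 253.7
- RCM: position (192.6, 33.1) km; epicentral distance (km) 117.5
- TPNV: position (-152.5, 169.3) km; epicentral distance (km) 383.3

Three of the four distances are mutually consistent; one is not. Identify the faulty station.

Solve using three stations at a time. Using JRSC, RCM, TPNV (subtract circle equations pairwise → linear system) gives (x, y) ≈ (144.0, -73.5).
Distances from that point to each station vs reported:
  YBH: calculated 121.1 vs reported 83.1 → residual 38.0 km
  JRSC: calculated 253.6 vs reported 253.7 → residual 0.1 km
  RCM: calculated 117.2 vs reported 117.5 → residual 0.3 km
  TPNV: calculated 383.2 vs reported 383.3 → residual 0.1 km
JRSC, RCM, TPNV are mutually consistent (residuals ≈ 0); YBH is off by 38.0 km.

YBH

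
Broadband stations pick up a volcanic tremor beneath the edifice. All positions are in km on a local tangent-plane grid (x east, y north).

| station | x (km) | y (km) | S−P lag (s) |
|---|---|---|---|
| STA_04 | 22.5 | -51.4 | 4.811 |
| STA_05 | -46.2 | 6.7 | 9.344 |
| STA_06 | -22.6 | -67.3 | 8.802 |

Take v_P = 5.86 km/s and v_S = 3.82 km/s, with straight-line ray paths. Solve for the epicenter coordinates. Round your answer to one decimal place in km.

x ≈ 55.0 km, y ≈ -9.8 km

Distance from S−P lag: d = Δt · v_P v_S / (v_P − v_S) = Δt · (5.86·3.82)/(5.86−3.82) ≈ 10.9731·Δt.
So d_STA_04 = 52.79, d_STA_05 = 102.53, d_STA_06 = 96.59 km.
Circle about each station: (x − 22.5)² + (y + 51.4)² = 52.79²; (x + 46.2)² + (y − 6.7)² = 102.53²; (x + 22.6)² + (y + 67.3)² = 96.59².
Subtracting the STA_04 equation from the STA_05 and STA_06 equations removes the quadratic terms:
-137.4 x + 116.2 y = -8694.50
-90.2 x − 31.8 y = -4651.00
Solving the 2×2 system: x ≈ 55.0, y ≈ -9.8 km.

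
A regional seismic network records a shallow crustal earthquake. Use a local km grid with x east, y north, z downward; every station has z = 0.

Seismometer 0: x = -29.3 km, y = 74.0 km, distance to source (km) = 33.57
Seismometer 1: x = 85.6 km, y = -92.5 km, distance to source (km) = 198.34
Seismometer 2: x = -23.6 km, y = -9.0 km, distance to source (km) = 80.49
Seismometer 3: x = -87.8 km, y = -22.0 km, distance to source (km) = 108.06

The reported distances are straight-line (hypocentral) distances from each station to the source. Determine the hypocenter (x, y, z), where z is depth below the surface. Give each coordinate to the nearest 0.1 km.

Each station gives a sphere (x−x_i)² + (y−y_i)² + z² = d_i² (stations at z=0).
Subtracting the Seismometer 0 sphere from Seismometer 1 and Seismometer 2: z² cancels, leaving linear equations in x and y:
229.8 x − 333.0 y = -28662.69
11.4 x − 166.0 y = -11048.23
Solving: x ≈ -31.410, y ≈ 64.399 km (keep extra digits for the depth step; rounded: -31.4, 64.4).
Then from the Seismometer 0 sphere: z² = 33.57² − (x + 29.3)² − (y − 74.0)² with x = -31.410, y = 64.399, so z ≈ 32.098 ≈ 32.1 km.

(-31.4, 64.4, 32.1)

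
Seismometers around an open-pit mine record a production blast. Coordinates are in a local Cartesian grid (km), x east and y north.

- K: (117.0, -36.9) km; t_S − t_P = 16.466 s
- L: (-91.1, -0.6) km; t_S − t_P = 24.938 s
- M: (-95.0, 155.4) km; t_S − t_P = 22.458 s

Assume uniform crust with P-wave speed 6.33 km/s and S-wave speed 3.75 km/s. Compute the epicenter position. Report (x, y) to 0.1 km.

Distance from S−P lag: d = Δt · v_P v_S / (v_P − v_S) = Δt · (6.33·3.75)/(6.33−3.75) ≈ 9.2006·Δt.
So d_K = 151.50, d_L = 229.44, d_M = 206.63 km.
Circle about each station: (x − 117.0)² + (y + 36.9)² = 151.50²; (x + 91.1)² + (y + 0.6)² = 229.44²; (x + 95.0)² + (y − 155.4)² = 206.63².
Subtracting pairs of circle equations eliminates x²+y² and gives linear equations (the radical axes):
-416.2 x + 72.6 y = -36441.50
-424.0 x + 384.6 y = -1620.16
Solving the 2×2 system: x ≈ 107.5, y ≈ 114.3 km.

107.5 km east, 114.3 km north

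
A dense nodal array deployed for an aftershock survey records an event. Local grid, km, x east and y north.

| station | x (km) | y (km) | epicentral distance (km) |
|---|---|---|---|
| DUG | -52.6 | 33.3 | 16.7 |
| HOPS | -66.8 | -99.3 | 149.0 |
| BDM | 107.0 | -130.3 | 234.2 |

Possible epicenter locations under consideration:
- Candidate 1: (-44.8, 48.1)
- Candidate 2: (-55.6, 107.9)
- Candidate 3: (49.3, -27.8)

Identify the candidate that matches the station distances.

Candidate 1

For each candidate, compare |candidate − station| to the reported distance:
Candidate 1: residuals DUG 0.0, HOPS 0.0, BDM 0.0 → max 0.0 km
Candidate 2: residuals DUG 58.0, HOPS 58.5, BDM 54.2 → max 58.5 km
Candidate 3: residuals DUG 102.1, HOPS 12.6, BDM 116.6 → max 116.6 km
Only Candidate 1 has all residuals ≈ 0.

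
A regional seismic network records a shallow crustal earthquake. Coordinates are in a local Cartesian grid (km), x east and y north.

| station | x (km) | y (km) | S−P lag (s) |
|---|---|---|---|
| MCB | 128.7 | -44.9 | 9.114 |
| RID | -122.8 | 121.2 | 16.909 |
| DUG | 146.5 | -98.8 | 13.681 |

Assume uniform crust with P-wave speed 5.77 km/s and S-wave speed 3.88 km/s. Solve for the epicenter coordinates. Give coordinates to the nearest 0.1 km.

Distance from S−P lag: d = Δt · v_P v_S / (v_P − v_S) = Δt · (5.77·3.88)/(5.77−3.88) ≈ 11.8453·Δt.
So d_MCB = 107.96, d_RID = 200.29, d_DUG = 162.06 km.
Circle about each station: (x − 128.7)² + (y + 44.9)² = 107.96²; (x + 122.8)² + (y − 121.2)² = 200.29²; (x − 146.5)² + (y + 98.8)² = 162.06².
Subtracting the MCB equation from the RID and DUG equations removes the quadratic terms:
-503.0 x + 332.2 y = -17271.14
35.6 x − 107.8 y = -1964.09
Solving the 2×2 system: x ≈ 59.3, y ≈ 37.8 km.

59.3 km east, 37.8 km north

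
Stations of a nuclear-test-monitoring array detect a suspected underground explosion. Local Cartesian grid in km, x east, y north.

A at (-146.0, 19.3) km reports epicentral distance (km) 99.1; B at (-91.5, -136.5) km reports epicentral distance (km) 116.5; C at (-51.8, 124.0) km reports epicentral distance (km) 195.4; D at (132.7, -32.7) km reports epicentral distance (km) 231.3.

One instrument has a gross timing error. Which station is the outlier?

B

Solve using three stations at a time. Using A, C, D (subtract circle equations pairwise → linear system) gives (x, y) ≈ (-96.1, -66.3).
Distances from that point to each station vs reported:
  A: calculated 99.1 vs reported 99.1 → residual 0.0 km
  B: calculated 70.4 vs reported 116.5 → residual 46.1 km
  C: calculated 195.4 vs reported 195.4 → residual 0.0 km
  D: calculated 231.3 vs reported 231.3 → residual 0.0 km
A, C, D are mutually consistent (residuals ≈ 0); B is off by 46.1 km.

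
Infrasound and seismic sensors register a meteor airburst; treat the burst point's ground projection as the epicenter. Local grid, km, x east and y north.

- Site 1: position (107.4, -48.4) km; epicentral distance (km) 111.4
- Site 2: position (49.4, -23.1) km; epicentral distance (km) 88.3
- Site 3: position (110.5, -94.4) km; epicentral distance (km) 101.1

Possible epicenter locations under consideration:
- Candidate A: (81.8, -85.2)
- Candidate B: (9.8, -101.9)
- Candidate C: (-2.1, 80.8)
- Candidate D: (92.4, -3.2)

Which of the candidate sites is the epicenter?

For each candidate, compare |candidate − station| to the reported distance:
Candidate A: residuals Site 1 66.6, Site 2 18.3, Site 3 71.0 → max 71.0 km
Candidate B: residuals Site 1 0.1, Site 2 0.1, Site 3 0.1 → max 0.1 km
Candidate C: residuals Site 1 58.0, Site 2 27.7, Site 3 107.2 → max 107.2 km
Candidate D: residuals Site 1 63.8, Site 2 40.9, Site 3 8.1 → max 63.8 km
Only Candidate B has all residuals ≈ 0.

Candidate B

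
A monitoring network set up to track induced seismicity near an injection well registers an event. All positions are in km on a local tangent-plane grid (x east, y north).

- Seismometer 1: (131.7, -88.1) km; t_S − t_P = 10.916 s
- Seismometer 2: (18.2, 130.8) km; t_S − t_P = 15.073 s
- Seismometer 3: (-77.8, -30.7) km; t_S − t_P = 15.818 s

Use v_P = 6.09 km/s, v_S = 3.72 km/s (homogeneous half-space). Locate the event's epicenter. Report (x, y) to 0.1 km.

x ≈ 70.9 km, y ≈ -3.3 km

Distance from S−P lag: d = Δt · v_P v_S / (v_P − v_S) = Δt · (6.09·3.72)/(6.09−3.72) ≈ 9.5590·Δt.
So d_Seismometer 1 = 104.35, d_Seismometer 2 = 144.08, d_Seismometer 3 = 151.20 km.
Circle about each station: (x − 131.7)² + (y + 88.1)² = 104.35²; (x − 18.2)² + (y − 130.8)² = 144.08²; (x + 77.8)² + (y + 30.7)² = 151.20².
Subtracting pairs of circle equations eliminates x²+y² and gives linear equations (the radical axes):
-227.0 x + 437.8 y = -17536.74
-419.0 x + 114.8 y = -30083.69
Solving the 2×2 system: x ≈ 70.9, y ≈ -3.3 km.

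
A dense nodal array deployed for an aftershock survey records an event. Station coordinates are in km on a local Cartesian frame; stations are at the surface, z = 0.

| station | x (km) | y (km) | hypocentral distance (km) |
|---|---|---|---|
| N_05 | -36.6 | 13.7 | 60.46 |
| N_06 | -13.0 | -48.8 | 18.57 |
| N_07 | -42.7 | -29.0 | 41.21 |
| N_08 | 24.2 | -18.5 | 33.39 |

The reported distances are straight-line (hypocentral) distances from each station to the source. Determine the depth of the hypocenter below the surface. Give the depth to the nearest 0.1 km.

8.7 km

Each station gives a sphere (x−x_i)² + (y−y_i)² + z² = d_i² (stations at z=0).
Subtracting the N_05 sphere from N_06 and N_07: z² cancels, leaving linear equations in x and y:
47.2 x − 125.0 y = 4333.76
-12.2 x − 85.4 y = 3094.19
Solving: x ≈ -3.001, y ≈ -35.803 km (keep extra digits for the depth step; rounded: -3.0, -35.8).
Then from the N_05 sphere: z² = 60.46² − (x + 36.6)² − (y − 13.7)² with x = -3.001, y = -35.803, so z ≈ 8.716 ≈ 8.7 km.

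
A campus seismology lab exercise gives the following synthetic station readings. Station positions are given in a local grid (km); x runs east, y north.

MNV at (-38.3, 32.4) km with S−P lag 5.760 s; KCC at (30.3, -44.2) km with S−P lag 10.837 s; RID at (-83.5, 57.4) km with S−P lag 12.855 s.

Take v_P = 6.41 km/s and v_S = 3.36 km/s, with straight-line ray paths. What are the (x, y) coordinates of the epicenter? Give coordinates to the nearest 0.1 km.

Distance from S−P lag: d = Δt · v_P v_S / (v_P − v_S) = Δt · (6.41·3.36)/(6.41−3.36) ≈ 7.0615·Δt.
So d_MNV = 40.67, d_KCC = 76.53, d_RID = 90.78 km.
Circle about each station: (x + 38.3)² + (y − 32.4)² = 40.67²; (x − 30.3)² + (y + 44.2)² = 76.53²; (x + 83.5)² + (y − 57.4)² = 90.78².
Subtracting the MNV equation from the KCC and RID equations removes the quadratic terms:
137.2 x − 153.2 y = -3847.71
-90.4 x + 50.0 y = 1163.40
Solving the 2×2 system: x ≈ 2.0, y ≈ 26.9 km.

x ≈ 2.0 km, y ≈ 26.9 km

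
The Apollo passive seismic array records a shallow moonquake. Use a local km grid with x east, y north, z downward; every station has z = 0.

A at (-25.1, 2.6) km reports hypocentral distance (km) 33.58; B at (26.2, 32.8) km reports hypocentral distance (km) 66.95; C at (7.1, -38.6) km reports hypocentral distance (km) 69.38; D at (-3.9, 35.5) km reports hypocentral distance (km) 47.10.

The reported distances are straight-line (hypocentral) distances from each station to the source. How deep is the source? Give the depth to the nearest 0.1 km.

z ≈ 32.2 km

Each station gives a sphere (x−x_i)² + (y−y_i)² + z² = d_i² (stations at z=0).
Subtracting the A sphere from B and C: z² cancels, leaving linear equations in x and y:
102.6 x + 60.4 y = -2229.18
64.4 x − 82.4 y = -2782.37
Solving: x ≈ -28.495, y ≈ 11.496 km (keep extra digits for the depth step; rounded: -28.5, 11.5).
Then from the A sphere: z² = 33.58² − (x + 25.1)² − (y − 2.6)² with x = -28.495, y = 11.496, so z ≈ 32.202 ≈ 32.2 km.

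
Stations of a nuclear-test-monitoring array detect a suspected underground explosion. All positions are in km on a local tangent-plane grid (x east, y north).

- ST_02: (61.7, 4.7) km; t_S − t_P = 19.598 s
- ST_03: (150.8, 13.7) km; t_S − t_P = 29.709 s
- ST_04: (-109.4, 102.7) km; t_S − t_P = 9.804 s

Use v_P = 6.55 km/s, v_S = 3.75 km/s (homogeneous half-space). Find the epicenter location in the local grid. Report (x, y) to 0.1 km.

Distance from S−P lag: d = Δt · v_P v_S / (v_P − v_S) = Δt · (6.55·3.75)/(6.55−3.75) ≈ 8.7723·Δt.
So d_ST_02 = 171.92, d_ST_03 = 260.62, d_ST_04 = 86.00 km.
Circle about each station: (x − 61.7)² + (y − 4.7)² = 171.92²; (x − 150.8)² + (y − 13.7)² = 260.62²; (x + 109.4)² + (y − 102.7)² = 86.00².
Subtracting the ST_02 equation from the ST_03 and ST_04 equations removes the quadratic terms:
178.2 x + 18.0 y = -19266.95
-342.2 x + 196.0 y = 40847.16
Solving the 2×2 system: x ≈ -109.8, y ≈ 16.7 km.

-109.8 km east, 16.7 km north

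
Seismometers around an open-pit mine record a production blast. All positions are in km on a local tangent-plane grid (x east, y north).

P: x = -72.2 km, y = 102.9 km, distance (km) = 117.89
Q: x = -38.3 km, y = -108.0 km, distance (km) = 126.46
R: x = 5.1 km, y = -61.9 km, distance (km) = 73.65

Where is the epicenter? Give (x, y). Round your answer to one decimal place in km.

x ≈ 2.5 km, y ≈ 11.7 km

Circle about each station: (x + 72.2)² + (y − 102.9)² = 117.89²; (x + 38.3)² + (y + 108.0)² = 126.46²; (x − 5.1)² + (y + 61.9)² = 73.65².
Subtracting the P equation from the Q and R equations removes the quadratic terms:
67.8 x − 421.8 y = -4764.44
154.6 x − 329.6 y = -3469.90
Solving the 2×2 system: x ≈ 2.5, y ≈ 11.7 km.
Check against P (with the unrounded x, y): √((x + 72.2)²+(y − 102.9)²) = 117.89 ≈ 117.89 km. ✓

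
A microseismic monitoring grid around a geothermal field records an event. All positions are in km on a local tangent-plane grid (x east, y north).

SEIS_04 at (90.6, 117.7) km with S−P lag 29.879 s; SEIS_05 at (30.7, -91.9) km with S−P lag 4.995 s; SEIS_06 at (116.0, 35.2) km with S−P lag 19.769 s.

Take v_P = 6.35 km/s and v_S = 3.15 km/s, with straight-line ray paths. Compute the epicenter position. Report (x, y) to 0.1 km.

Distance from S−P lag: d = Δt · v_P v_S / (v_P − v_S) = Δt · (6.35·3.15)/(6.35−3.15) ≈ 6.2508·Δt.
So d_SEIS_04 = 186.77, d_SEIS_05 = 31.22, d_SEIS_06 = 123.57 km.
Circle about each station: (x − 90.6)² + (y − 117.7)² = 186.77²; (x − 30.7)² + (y + 91.9)² = 31.22²; (x − 116.0)² + (y − 35.2)² = 123.57².
Subtracting the SEIS_04 equation from the SEIS_05 and SEIS_06 equations removes the quadratic terms:
-119.8 x − 419.2 y = 21234.79
50.8 x − 165.0 y = 12246.88
Solving the 2×2 system: x ≈ 39.7, y ≈ -62.0 km.
Check against SEIS_04 (with the unrounded x, y): √((x − 90.6)²+(y − 117.7)²) = 186.77 ≈ 186.77 km. ✓

x ≈ 39.7 km, y ≈ -62.0 km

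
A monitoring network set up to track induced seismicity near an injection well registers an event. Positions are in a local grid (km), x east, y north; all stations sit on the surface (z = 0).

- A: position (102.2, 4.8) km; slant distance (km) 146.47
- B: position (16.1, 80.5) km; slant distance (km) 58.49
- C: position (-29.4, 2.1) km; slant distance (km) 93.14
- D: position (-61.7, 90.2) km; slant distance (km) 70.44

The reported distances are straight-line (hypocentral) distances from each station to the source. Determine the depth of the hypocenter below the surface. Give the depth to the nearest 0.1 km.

z ≈ 50.3 km

Each station gives a sphere (x−x_i)² + (y−y_i)² + z² = d_i² (stations at z=0).
Subtracting the A sphere from B and C: z² cancels, leaving linear equations in x and y:
-172.2 x + 151.4 y = 14303.96
-263.2 x − 5.4 y = 3179.29
Solving: x ≈ -13.698, y ≈ 78.898 km (keep extra digits for the depth step; rounded: -13.7, 78.9).
Then from the A sphere: z² = 146.47² − (x − 102.2)² − (y − 4.8)² with x = -13.698, y = 78.898, so z ≈ 50.305 ≈ 50.3 km.
Check against D (with the unrounded solution): distance 70.45 ≈ 70.44 km. ✓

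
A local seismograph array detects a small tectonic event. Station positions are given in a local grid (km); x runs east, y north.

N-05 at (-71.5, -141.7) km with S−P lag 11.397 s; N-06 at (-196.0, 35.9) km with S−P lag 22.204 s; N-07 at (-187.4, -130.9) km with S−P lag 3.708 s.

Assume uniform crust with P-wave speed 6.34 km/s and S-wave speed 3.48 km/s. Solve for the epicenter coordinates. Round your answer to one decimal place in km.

(-158.8, -131.3)

Distance from S−P lag: d = Δt · v_P v_S / (v_P − v_S) = Δt · (6.34·3.48)/(6.34−3.48) ≈ 7.7144·Δt.
So d_N-05 = 87.92, d_N-06 = 171.29, d_N-07 = 28.61 km.
Circle about each station: (x + 71.5)² + (y + 141.7)² = 87.92²; (x + 196.0)² + (y − 35.9)² = 171.29²; (x + 187.4)² + (y + 130.9)² = 28.61².
Subtracting pairs of circle equations eliminates x²+y² and gives linear equations (the radical axes):
-249.0 x + 355.2 y = -7096.67
-231.8 x + 21.6 y = 33973.82
Solving the 2×2 system: x ≈ -158.8, y ≈ -131.3 km.
Check against N-05 (with the unrounded x, y): √((x + 71.5)²+(y + 141.7)²) = 87.92 ≈ 87.92 km. ✓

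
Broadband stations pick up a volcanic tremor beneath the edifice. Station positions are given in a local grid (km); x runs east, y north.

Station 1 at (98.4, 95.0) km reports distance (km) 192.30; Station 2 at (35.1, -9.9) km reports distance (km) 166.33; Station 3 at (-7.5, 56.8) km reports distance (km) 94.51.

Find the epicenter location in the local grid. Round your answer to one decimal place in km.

Circle about each station: (x − 98.4)² + (y − 95.0)² = 192.30²; (x − 35.1)² + (y + 9.9)² = 166.33²; (x + 7.5)² + (y − 56.8)² = 94.51².
Subtracting pairs of circle equations eliminates x²+y² and gives linear equations (the radical axes):
-126.6 x − 209.8 y = -8063.92
-211.8 x − 76.4 y = 12622.08
Solving the 2×2 system: x ≈ -93.9, y ≈ 95.1 km.
Check against Station 1 (with the unrounded x, y): √((x − 98.4)²+(y − 95.0)²) = 192.30 ≈ 192.30 km. ✓

-93.9 km east, 95.1 km north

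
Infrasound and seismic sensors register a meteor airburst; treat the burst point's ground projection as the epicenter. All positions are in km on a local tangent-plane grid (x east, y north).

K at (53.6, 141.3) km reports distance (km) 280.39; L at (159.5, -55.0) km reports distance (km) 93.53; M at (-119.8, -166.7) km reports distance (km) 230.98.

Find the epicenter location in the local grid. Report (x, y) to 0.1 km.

x ≈ 108.8 km, y ≈ -133.6 km

Circle about each station: (x − 53.6)² + (y − 141.3)² = 280.39²; (x − 159.5)² + (y + 55.0)² = 93.53²; (x + 119.8)² + (y + 166.7)² = 230.98².
Subtracting pairs of circle equations eliminates x²+y² and gives linear equations (the radical axes):
211.8 x − 392.6 y = 75497.29
-346.8 x − 616.0 y = 44569.07
Solving the 2×2 system: x ≈ 108.8, y ≈ -133.6 km.
Check against K (with the unrounded x, y): √((x − 53.6)²+(y − 141.3)²) = 280.39 ≈ 280.39 km. ✓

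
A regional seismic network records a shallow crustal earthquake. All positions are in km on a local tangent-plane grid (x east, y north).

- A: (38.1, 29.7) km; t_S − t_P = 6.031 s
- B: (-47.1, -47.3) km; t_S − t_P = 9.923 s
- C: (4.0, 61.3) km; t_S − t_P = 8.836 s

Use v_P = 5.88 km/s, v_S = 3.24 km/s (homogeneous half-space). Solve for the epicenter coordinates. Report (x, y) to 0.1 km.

8.6 km east, -2.3 km north

Distance from S−P lag: d = Δt · v_P v_S / (v_P − v_S) = Δt · (5.88·3.24)/(5.88−3.24) ≈ 7.2164·Δt.
So d_A = 43.52, d_B = 71.61, d_C = 63.76 km.
Circle about each station: (x − 38.1)² + (y − 29.7)² = 43.52²; (x + 47.1)² + (y + 47.3)² = 71.61²; (x − 4.0)² + (y − 61.3)² = 63.76².
Subtracting the A equation from the B and C equations removes the quadratic terms:
-170.4 x − 154.0 y = -1112.00
-68.2 x + 63.2 y = -731.36
Solving the 2×2 system: x ≈ 8.6, y ≈ -2.3 km.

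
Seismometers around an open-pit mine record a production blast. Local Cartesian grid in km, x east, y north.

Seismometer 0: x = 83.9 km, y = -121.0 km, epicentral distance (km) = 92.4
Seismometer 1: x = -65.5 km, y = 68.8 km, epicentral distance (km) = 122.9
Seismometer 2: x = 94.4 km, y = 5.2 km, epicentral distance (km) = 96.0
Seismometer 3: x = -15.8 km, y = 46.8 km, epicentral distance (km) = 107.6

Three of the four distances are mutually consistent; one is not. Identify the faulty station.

Seismometer 1

Solve using three stations at a time. Using Seismometer 0, Seismometer 2, Seismometer 3 (subtract circle equations pairwise → linear system) gives (x, y) ≈ (19.5, -54.8).
Distances from that point to each station vs reported:
  Seismometer 0: calculated 92.3 vs reported 92.4 → residual 0.1 km
  Seismometer 1: calculated 150.0 vs reported 122.9 → residual 27.1 km
  Seismometer 2: calculated 96.0 vs reported 96.0 → residual 0.0 km
  Seismometer 3: calculated 107.6 vs reported 107.6 → residual 0.0 km
Seismometer 0, Seismometer 2, Seismometer 3 are mutually consistent (residuals ≈ 0); Seismometer 1 is off by 27.1 km.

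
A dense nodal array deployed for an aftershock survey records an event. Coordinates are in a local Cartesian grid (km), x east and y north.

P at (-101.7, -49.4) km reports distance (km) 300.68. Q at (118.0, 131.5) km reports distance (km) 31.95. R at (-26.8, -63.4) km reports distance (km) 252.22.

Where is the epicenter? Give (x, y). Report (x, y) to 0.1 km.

147.4 km east, 119.0 km north

Circle about each station: (x + 101.7)² + (y + 49.4)² = 300.68²; (x − 118.0)² + (y − 131.5)² = 31.95²; (x + 26.8)² + (y + 63.4)² = 252.22².
Subtracting pairs of circle equations eliminates x²+y² and gives linear equations (the radical axes):
439.4 x + 361.8 y = 107820.66
149.8 x − 28.0 y = 18748.08
Solving the 2×2 system: x ≈ 147.4, y ≈ 119.0 km.
Check against P (with the unrounded x, y): √((x + 101.7)²+(y + 49.4)²) = 300.68 ≈ 300.68 km. ✓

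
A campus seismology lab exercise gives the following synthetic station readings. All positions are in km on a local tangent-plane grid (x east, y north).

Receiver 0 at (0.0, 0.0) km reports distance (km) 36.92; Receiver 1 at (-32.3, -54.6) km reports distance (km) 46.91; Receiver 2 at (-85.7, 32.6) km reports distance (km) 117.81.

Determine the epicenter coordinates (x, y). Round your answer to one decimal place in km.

Circle about each station: x² + y² = 36.92²; (x + 32.3)² + (y + 54.6)² = 46.91²; (x + 85.7)² + (y − 32.6)² = 117.81².
Subtracting the Receiver 0 equation from the Receiver 1 and Receiver 2 equations removes the quadratic terms:
-64.6 x − 109.2 y = 3186.99
-171.4 x + 65.2 y = -4108.86
Solving the 2×2 system: x ≈ 10.5, y ≈ -35.4 km.
Check against Receiver 0 (with the unrounded x, y): √(x²+y²) = 36.93 ≈ 36.92 km. ✓

(10.5, -35.4)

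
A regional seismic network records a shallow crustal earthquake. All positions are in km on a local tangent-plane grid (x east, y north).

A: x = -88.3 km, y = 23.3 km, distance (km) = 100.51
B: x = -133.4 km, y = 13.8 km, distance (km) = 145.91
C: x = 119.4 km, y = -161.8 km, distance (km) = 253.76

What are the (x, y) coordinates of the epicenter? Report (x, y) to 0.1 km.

Circle about each station: (x + 88.3)² + (y − 23.3)² = 100.51²; (x + 133.4)² + (y − 13.8)² = 145.91²; (x − 119.4)² + (y + 161.8)² = 253.76².
Subtracting the A equation from the B and C equations removes the quadratic terms:
-90.2 x − 19.0 y = -1541.25
415.4 x − 370.2 y = -22196.06
Solving the 2×2 system: x ≈ 3.6, y ≈ 64.0 km.
Check against A (with the unrounded x, y): √((x + 88.3)²+(y − 23.3)²) = 100.52 ≈ 100.51 km. ✓

(3.6, 64.0)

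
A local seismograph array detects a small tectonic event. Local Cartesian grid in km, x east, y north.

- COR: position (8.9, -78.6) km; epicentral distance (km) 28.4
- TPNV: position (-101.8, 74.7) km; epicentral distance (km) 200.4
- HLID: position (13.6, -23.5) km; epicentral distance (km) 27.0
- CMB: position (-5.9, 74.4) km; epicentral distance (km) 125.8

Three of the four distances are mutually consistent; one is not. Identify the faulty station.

Solve using three stations at a time. Using COR, HLID, CMB (subtract circle equations pairwise → linear system) gives (x, y) ≈ (10.7, -50.3).
Distances from that point to each station vs reported:
  COR: calculated 28.4 vs reported 28.4 → residual 0.0 km
  TPNV: calculated 168.1 vs reported 200.4 → residual 32.3 km
  HLID: calculated 27.0 vs reported 27.0 → residual 0.0 km
  CMB: calculated 125.8 vs reported 125.8 → residual 0.0 km
COR, HLID, CMB are mutually consistent (residuals ≈ 0); TPNV is off by 32.3 km.

TPNV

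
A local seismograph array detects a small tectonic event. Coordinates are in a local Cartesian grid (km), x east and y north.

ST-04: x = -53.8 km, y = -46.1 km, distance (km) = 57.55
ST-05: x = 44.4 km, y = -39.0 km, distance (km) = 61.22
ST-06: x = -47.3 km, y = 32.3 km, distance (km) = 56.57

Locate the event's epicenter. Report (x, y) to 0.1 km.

Circle about each station: (x + 53.8)² + (y + 46.1)² = 57.55²; (x − 44.4)² + (y + 39.0)² = 61.22²; (x + 47.3)² + (y − 32.3)² = 56.57².
Subtracting the ST-04 equation from the ST-05 and ST-06 equations removes the quadratic terms:
196.4 x + 14.2 y = -1963.18
13.0 x + 156.8 y = -1627.23
Solving the 2×2 system: x ≈ -9.3, y ≈ -9.6 km.
Check against ST-04 (with the unrounded x, y): √((x + 53.8)²+(y + 46.1)²) = 57.55 ≈ 57.55 km. ✓

-9.3 km east, -9.6 km north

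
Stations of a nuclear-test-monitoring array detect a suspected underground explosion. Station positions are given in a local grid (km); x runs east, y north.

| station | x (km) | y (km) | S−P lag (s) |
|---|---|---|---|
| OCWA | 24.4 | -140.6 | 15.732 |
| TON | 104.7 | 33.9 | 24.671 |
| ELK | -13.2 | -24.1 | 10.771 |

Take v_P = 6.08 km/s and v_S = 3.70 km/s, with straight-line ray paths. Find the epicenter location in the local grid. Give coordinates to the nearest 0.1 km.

x ≈ -105.2 km, y ≈ -67.7 km

Distance from S−P lag: d = Δt · v_P v_S / (v_P − v_S) = Δt · (6.08·3.70)/(6.08−3.70) ≈ 9.4521·Δt.
So d_OCWA = 148.70, d_TON = 233.19, d_ELK = 101.81 km.
Circle about each station: (x − 24.4)² + (y + 140.6)² = 148.70²; (x − 104.7)² + (y − 33.9)² = 233.19²; (x + 13.2)² + (y + 24.1)² = 101.81².
Subtracting pairs of circle equations eliminates x²+y² and gives linear equations (the radical axes):
160.6 x + 349.0 y = -40518.31
-75.2 x + 233.0 y = -7862.26
Solving the 2×2 system: x ≈ -105.2, y ≈ -67.7 km.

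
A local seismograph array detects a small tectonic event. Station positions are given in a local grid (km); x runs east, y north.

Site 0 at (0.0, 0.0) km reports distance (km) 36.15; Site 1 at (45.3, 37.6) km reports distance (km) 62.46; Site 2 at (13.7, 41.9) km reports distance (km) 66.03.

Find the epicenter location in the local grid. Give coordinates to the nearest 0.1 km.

x ≈ 28.3 km, y ≈ -22.5 km

Circle about each station: x² + y² = 36.15²; (x − 45.3)² + (y − 37.6)² = 62.46²; (x − 13.7)² + (y − 41.9)² = 66.03².
Subtracting the Site 0 equation from the Site 1 and Site 2 equations removes the quadratic terms:
90.6 x + 75.2 y = 871.42
27.4 x + 83.8 y = -1109.84
Solving the 2×2 system: x ≈ 28.3, y ≈ -22.5 km.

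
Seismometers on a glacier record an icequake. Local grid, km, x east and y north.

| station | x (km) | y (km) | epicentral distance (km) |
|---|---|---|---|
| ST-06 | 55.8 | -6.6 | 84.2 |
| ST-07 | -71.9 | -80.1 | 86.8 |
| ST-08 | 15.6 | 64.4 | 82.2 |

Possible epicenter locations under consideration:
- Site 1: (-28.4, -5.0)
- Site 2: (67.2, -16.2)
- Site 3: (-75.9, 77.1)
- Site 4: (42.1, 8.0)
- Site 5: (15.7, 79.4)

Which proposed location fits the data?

Site 1

For each candidate, compare |candidate − station| to the reported distance:
Site 1: residuals ST-06 0.0, ST-07 0.0, ST-08 0.0 → max 0.0 km
Site 2: residuals ST-06 69.3, ST-07 66.3, ST-08 13.5 → max 69.3 km
Site 3: residuals ST-06 71.8, ST-07 70.5, ST-08 10.2 → max 71.8 km
Site 4: residuals ST-06 64.2, ST-07 57.3, ST-08 19.9 → max 64.2 km
Site 5: residuals ST-06 10.7, ST-07 95.2, ST-08 67.2 → max 95.2 km
Only Site 1 has all residuals ≈ 0.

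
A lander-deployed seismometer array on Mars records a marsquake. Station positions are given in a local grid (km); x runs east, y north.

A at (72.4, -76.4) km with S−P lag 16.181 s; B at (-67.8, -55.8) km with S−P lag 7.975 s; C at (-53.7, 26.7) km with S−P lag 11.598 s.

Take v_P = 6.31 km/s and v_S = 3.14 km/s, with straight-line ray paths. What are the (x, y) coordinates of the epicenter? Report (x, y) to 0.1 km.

Distance from S−P lag: d = Δt · v_P v_S / (v_P − v_S) = Δt · (6.31·3.14)/(6.31−3.14) ≈ 6.2503·Δt.
So d_A = 101.14, d_B = 49.85, d_C = 72.49 km.
Circle about each station: (x − 72.4)² + (y + 76.4)² = 101.14²; (x + 67.8)² + (y + 55.8)² = 49.85²; (x + 53.7)² + (y − 26.7)² = 72.49².
Subtracting the A equation from the B and C equations removes the quadratic terms:
-280.4 x + 41.2 y = 4376.04
-252.2 x + 206.2 y = -2507.64
Solving the 2×2 system: x ≈ -21.2, y ≈ -38.1 km.

x ≈ -21.2 km, y ≈ -38.1 km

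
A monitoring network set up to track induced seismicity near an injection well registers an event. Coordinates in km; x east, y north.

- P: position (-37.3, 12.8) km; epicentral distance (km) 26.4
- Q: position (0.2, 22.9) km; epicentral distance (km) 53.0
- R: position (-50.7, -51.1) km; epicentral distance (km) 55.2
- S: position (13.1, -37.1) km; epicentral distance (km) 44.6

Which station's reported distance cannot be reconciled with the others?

Q

Solve using three stations at a time. Using P, R, S (subtract circle equations pairwise → linear system) gives (x, y) ≈ (-18.9, -6.0).
Distances from that point to each station vs reported:
  P: calculated 26.4 vs reported 26.4 → residual 0.0 km
  Q: calculated 34.6 vs reported 53.0 → residual 18.4 km
  R: calculated 55.2 vs reported 55.2 → residual 0.0 km
  S: calculated 44.6 vs reported 44.6 → residual 0.0 km
P, R, S are mutually consistent (residuals ≈ 0); Q is off by 18.4 km.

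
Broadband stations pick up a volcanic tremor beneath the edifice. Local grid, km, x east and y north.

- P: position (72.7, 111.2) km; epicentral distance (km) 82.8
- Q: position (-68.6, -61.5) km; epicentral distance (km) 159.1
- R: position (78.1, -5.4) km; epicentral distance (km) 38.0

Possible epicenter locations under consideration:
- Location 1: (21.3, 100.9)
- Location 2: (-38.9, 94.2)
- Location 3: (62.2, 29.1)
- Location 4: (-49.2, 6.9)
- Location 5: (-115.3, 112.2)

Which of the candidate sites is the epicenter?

For each candidate, compare |candidate − station| to the reported distance:
Location 1: residuals P 30.4, Q 26.5, R 82.5 → max 82.5 km
Location 2: residuals P 30.1, Q 0.6, R 115.7 → max 115.7 km
Location 3: residuals P 0.0, Q 0.0, R 0.0 → max 0.0 km
Location 4: residuals P 77.6, Q 88.0, R 89.9 → max 89.9 km
Location 5: residuals P 105.2, Q 20.8, R 188.3 → max 188.3 km
Only Location 3 has all residuals ≈ 0.

Location 3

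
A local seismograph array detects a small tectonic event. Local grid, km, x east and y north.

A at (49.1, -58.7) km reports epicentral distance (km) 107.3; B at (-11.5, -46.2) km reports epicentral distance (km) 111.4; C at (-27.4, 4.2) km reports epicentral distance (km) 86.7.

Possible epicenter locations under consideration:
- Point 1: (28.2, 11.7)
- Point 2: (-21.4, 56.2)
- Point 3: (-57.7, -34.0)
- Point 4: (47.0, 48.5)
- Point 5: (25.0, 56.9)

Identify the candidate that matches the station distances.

For each candidate, compare |candidate − station| to the reported distance:
Point 1: residuals A 33.9, B 41.2, C 30.6 → max 41.2 km
Point 2: residuals A 27.5, B 8.5, C 34.4 → max 34.4 km
Point 3: residuals A 2.3, B 63.6, C 37.9 → max 63.6 km
Point 4: residuals A 0.1, B 0.1, C 0.1 → max 0.1 km
Point 5: residuals A 10.8, B 2.0, C 12.4 → max 12.4 km
Only Point 4 has all residuals ≈ 0.

Point 4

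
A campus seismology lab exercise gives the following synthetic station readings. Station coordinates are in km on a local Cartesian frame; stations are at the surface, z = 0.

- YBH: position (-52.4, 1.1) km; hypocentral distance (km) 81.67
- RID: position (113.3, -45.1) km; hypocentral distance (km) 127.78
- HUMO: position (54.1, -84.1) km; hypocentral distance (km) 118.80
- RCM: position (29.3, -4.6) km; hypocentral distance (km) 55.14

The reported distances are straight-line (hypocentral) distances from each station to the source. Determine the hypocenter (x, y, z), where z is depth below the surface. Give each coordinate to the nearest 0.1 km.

Each station gives a sphere (x−x_i)² + (y−y_i)² + z² = d_i² (stations at z=0).
Subtracting the YBH sphere from RID and HUMO: z² cancels, leaving linear equations in x and y:
331.4 x − 92.4 y = 2466.19
213.0 x − 170.4 y = -190.80
Solving: x ≈ 11.902, y ≈ 15.997 km (keep extra digits for the depth step; rounded: 11.9, 16.0).
Then from the YBH sphere: z² = 81.67² − (x + 52.4)² − (y − 1.1)² with x = 11.902, y = 15.997, so z ≈ 48.097 ≈ 48.1 km.

(11.9, 16.0, 48.1)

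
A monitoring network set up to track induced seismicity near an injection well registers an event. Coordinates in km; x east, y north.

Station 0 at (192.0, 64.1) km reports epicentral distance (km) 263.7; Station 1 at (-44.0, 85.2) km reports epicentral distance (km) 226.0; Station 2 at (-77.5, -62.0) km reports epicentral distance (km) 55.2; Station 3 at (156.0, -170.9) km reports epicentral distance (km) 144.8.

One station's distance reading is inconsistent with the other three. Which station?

Solve using three stations at a time. Using Station 0, Station 1, Station 3 (subtract circle equations pairwise → linear system) gives (x, y) ≈ (16.4, -132.6).
Distances from that point to each station vs reported:
  Station 0: calculated 263.7 vs reported 263.7 → residual 0.0 km
  Station 1: calculated 226.0 vs reported 226.0 → residual 0.0 km
  Station 2: calculated 117.4 vs reported 55.2 → residual 62.2 km
  Station 3: calculated 144.8 vs reported 144.8 → residual 0.0 km
Station 0, Station 1, Station 3 are mutually consistent (residuals ≈ 0); Station 2 is off by 62.2 km.

Station 2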